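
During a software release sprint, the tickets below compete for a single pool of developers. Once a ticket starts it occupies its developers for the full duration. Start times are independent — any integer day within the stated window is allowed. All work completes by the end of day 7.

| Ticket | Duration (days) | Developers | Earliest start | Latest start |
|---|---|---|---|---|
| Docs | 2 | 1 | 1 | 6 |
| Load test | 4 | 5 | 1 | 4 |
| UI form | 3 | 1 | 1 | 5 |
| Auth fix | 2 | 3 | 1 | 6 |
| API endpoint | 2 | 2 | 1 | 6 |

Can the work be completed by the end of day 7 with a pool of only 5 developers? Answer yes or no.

The minimum achievable peak is 6; 5 < 6, so no feasible schedule stays within the cap.

no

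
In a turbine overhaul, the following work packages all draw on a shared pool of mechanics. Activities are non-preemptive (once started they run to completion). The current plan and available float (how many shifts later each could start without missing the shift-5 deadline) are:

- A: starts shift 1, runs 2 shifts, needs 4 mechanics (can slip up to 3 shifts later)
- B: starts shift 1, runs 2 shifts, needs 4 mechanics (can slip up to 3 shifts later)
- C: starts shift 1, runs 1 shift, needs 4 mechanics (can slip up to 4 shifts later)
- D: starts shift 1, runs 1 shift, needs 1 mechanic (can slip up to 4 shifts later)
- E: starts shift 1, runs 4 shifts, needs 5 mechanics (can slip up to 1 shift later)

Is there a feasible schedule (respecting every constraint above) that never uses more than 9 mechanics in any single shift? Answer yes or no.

yes

Schedule A@1, B@3, C@1, D@1, E@2: s1:9  s2:9  s3:9  s4:9  s5:5 — peak 9 ≤ 9.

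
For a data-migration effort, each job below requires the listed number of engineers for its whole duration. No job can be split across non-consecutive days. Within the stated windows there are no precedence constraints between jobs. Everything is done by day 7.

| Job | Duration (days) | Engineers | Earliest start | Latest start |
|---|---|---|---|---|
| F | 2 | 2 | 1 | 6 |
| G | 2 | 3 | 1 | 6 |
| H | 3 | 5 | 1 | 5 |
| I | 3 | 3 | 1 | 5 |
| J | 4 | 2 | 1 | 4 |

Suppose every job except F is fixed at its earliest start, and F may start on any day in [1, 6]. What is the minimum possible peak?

F@1: d1:15  d2:15  d3:10  d4:2  d5:0  d6:0  d7:0 → peak 15
F@2: d1:13  d2:15  d3:12  d4:2  d5:0  d6:0  d7:0 → peak 15
F@3: d1:13  d2:13  d3:12  d4:4  d5:0  d6:0  d7:0 → peak 13
F@4: d1:13  d2:13  d3:10  d4:4  d5:2  d6:0  d7:0 → peak 13
F@5: d1:13  d2:13  d3:10  d4:2  d5:2  d6:2  d7:0 → peak 13
F@6: d1:13  d2:13  d3:10  d4:2  d5:0  d6:2  d7:2 → peak 13
Best is F@3, peak 13.

13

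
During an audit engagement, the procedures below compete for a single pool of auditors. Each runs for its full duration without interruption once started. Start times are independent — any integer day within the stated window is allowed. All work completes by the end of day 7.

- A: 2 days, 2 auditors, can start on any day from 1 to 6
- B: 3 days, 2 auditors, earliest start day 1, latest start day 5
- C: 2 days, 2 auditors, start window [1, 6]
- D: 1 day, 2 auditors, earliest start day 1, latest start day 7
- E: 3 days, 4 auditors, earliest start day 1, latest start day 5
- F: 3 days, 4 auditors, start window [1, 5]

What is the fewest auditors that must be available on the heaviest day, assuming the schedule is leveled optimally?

6

Early-start (A@1, B@1, C@1, D@1, E@1, F@1) gives peak 16: d1:16  d2:14  d3:10  d4:0  d5:0  d6:0  d7:0.
Shift B→3, C→6, E→2, F→5.
Schedule A@1, B@3, C@6, D@1, E@2, F@5: d1:4  d2:6  d3:6  d4:6  d5:6  d6:6  d7:6 — peak 6.
Total auditor-days = 40 over 7 days ⇒ peak ≥ ⌈40/7⌉ = 6, so 6 is optimal.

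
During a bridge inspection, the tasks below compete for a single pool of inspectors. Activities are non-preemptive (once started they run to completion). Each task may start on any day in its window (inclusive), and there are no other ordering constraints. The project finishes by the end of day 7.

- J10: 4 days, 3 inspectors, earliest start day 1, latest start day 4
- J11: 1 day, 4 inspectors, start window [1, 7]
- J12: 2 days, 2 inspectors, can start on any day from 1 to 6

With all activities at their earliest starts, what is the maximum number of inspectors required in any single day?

Early-start schedule: J10@1, J11@1, J12@1.
Load per day: day 1: 9, day 2: 5, day 3: 3, day 4: 3, day 5: 0, day 6: 0, day 7: 0.
Peak is 9.

9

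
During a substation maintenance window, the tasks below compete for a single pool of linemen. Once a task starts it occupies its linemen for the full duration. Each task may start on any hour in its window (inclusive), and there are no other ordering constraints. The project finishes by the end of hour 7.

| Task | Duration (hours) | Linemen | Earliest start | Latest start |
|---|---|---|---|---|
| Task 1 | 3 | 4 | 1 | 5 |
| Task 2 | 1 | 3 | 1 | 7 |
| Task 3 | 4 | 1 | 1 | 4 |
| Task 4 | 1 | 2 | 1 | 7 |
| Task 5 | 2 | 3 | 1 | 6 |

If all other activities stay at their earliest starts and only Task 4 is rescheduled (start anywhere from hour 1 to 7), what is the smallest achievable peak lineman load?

11

Task 4@1: h1:13  h2:8  h3:5  h4:1  h5:0  h6:0  h7:0 → peak 13
Task 4@2: h1:11  h2:10  h3:5  h4:1  h5:0  h6:0  h7:0 → peak 11
Task 4@3: h1:11  h2:8  h3:7  h4:1  h5:0  h6:0  h7:0 → peak 11
Task 4@4: h1:11  h2:8  h3:5  h4:3  h5:0  h6:0  h7:0 → peak 11
Task 4@5: h1:11  h2:8  h3:5  h4:1  h5:2  h6:0  h7:0 → peak 11
Task 4@6: h1:11  h2:8  h3:5  h4:1  h5:0  h6:2  h7:0 → peak 11
Task 4@7: h1:11  h2:8  h3:5  h4:1  h5:0  h6:0  h7:2 → peak 11
Best is Task 4@2, peak 11.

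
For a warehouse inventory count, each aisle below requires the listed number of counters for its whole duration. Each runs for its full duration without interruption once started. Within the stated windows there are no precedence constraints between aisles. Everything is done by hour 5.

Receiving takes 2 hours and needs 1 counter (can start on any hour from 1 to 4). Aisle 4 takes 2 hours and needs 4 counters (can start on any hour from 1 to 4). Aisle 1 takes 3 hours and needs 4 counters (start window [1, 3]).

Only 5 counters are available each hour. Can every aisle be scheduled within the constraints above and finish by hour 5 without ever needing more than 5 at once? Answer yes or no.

yes

Schedule Receiving@1, Aisle 4@1, Aisle 1@3: h1:5  h2:5  h3:4  h4:4  h5:4 — peak 5 ≤ 5.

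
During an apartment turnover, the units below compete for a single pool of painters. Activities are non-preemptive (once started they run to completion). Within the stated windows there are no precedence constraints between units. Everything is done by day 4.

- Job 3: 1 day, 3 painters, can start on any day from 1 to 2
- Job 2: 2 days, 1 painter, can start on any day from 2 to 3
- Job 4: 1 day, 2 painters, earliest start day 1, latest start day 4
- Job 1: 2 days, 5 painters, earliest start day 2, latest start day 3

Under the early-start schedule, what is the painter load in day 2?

6

At early start, day 2 has: Job 2, Job 1.
Demand: 1 + 5 = 6.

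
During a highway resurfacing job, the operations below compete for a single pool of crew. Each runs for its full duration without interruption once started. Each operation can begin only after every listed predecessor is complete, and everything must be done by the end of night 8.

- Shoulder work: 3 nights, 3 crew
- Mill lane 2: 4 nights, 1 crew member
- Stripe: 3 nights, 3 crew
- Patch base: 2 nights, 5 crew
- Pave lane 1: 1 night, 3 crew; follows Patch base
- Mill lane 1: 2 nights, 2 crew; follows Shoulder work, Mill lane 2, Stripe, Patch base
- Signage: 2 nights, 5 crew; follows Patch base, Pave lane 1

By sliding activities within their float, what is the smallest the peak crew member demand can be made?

7

Early-start (Shoulder work@1, Mill lane 2@1, Stripe@1, Patch base@1, Pave lane 1@3, Mill lane 1@5, Signage@4) gives peak 12: n1:12  n2:12  n3:10  n4:6  n5:7  n6:2  n7:0  n8:0.
Shift Patch base→4, Pave lane 1→6, Mill lane 1→6, Signage→7.
Schedule Shoulder work@1, Mill lane 2@1, Stripe@1, Patch base@4, Pave lane 1@6, Mill lane 1@6, Signage@7: n1:7  n2:7  n3:7  n4:6  n5:5  n6:5  n7:7  n8:5 — peak 7.
Total crew member-nights = 49 over 8 nights ⇒ peak ≥ ⌈49/8⌉ = 7, so 7 is optimal.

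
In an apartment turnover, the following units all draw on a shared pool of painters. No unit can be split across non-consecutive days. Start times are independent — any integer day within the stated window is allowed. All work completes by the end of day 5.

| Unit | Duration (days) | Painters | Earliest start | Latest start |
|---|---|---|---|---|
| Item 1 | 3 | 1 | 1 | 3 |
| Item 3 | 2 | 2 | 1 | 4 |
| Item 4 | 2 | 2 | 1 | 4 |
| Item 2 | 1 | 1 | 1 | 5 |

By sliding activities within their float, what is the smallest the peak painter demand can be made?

3

Early-start (Item 1@1, Item 3@1, Item 4@1, Item 2@1) gives peak 6: d1:6  d2:5  d3:1  d4:0  d5:0.
Shift Item 4→3, Item 2→4.
Schedule Item 1@1, Item 3@1, Item 4@3, Item 2@4: d1:3  d2:3  d3:3  d4:3  d5:0 — peak 3.
Total painter-days = 12 over 5 days ⇒ peak ≥ ⌈12/5⌉ = 3, so 3 is optimal.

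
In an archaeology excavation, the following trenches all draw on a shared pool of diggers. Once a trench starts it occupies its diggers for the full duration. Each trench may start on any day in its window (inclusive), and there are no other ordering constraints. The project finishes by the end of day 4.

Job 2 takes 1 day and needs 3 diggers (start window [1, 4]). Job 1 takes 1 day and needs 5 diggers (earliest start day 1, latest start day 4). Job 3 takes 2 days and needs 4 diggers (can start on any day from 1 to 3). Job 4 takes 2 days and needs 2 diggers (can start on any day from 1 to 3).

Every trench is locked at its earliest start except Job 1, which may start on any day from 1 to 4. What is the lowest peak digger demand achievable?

9

Job 1@1: d1:14  d2:6  d3:0  d4:0 → peak 14
Job 1@2: d1:9  d2:11  d3:0  d4:0 → peak 11
Job 1@3: d1:9  d2:6  d3:5  d4:0 → peak 9
Job 1@4: d1:9  d2:6  d3:0  d4:5 → peak 9
Best is Job 1@3, peak 9.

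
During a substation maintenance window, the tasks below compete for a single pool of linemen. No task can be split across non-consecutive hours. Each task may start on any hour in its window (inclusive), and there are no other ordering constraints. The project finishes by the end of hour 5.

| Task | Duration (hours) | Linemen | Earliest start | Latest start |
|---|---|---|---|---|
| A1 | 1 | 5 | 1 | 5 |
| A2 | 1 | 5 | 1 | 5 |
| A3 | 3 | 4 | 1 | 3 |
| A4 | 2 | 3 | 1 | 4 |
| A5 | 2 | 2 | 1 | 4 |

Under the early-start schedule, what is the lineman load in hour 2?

9

At early start, hour 2 has: A3, A4, A5.
Demand: 4 + 3 + 2 = 9.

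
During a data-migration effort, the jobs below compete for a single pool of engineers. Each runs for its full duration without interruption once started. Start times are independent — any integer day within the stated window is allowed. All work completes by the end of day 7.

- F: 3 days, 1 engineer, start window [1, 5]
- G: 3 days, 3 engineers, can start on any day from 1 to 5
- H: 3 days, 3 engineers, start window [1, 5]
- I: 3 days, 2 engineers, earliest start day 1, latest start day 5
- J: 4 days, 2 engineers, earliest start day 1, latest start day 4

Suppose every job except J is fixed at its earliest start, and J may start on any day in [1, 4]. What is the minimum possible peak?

9

J@1: d1:11  d2:11  d3:11  d4:2  d5:0  d6:0  d7:0 → peak 11
J@2: d1:9  d2:11  d3:11  d4:2  d5:2  d6:0  d7:0 → peak 11
J@3: d1:9  d2:9  d3:11  d4:2  d5:2  d6:2  d7:0 → peak 11
J@4: d1:9  d2:9  d3:9  d4:2  d5:2  d6:2  d7:2 → peak 9
Best is J@4, peak 9.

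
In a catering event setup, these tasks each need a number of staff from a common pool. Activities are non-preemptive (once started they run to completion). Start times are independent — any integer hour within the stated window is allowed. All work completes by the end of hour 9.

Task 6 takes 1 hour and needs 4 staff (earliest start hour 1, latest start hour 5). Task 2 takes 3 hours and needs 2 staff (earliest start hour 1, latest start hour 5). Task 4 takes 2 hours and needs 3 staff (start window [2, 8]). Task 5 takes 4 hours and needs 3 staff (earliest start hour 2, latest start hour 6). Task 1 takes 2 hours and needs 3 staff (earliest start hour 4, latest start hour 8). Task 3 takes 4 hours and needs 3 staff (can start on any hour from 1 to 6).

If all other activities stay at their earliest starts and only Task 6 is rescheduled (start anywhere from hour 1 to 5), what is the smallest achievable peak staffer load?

Task 6@1: h1:9  h2:11  h3:11  h4:9  h5:6  h6:0  h7:0  h8:0  h9:0 → peak 11
Task 6@2: h1:5  h2:15  h3:11  h4:9  h5:6  h6:0  h7:0  h8:0  h9:0 → peak 15
Task 6@3: h1:5  h2:11  h3:15  h4:9  h5:6  h6:0  h7:0  h8:0  h9:0 → peak 15
Task 6@4: h1:5  h2:11  h3:11  h4:13  h5:6  h6:0  h7:0  h8:0  h9:0 → peak 13
Task 6@5: h1:5  h2:11  h3:11  h4:9  h5:10  h6:0  h7:0  h8:0  h9:0 → peak 11
Best is Task 6@1, peak 11.

11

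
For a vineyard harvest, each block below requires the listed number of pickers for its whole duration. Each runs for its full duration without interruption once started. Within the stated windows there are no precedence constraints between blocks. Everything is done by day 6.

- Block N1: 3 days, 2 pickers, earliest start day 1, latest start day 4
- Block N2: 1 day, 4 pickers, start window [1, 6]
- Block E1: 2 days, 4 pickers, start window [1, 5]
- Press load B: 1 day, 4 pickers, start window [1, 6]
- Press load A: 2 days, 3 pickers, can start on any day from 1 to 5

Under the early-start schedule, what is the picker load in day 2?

At early start, day 2 has: Block N1, Block E1, Press load A.
Demand: 2 + 4 + 3 = 9.

9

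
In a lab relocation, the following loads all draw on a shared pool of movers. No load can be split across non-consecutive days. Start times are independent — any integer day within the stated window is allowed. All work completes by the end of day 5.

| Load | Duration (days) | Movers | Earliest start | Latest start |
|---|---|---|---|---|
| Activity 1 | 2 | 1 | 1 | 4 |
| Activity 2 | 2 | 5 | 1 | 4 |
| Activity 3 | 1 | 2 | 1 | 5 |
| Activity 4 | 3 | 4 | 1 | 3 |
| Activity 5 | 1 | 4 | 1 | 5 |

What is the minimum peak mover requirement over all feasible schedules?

Early-start (Activity 1@1, Activity 2@1, Activity 3@1, Activity 4@1, Activity 5@1) gives peak 16: d1:16  d2:10  d3:4  d4:0  d5:0.
Shift Activity 4→3, Activity 5→3.
Schedule Activity 1@1, Activity 2@1, Activity 3@1, Activity 4@3, Activity 5@3: d1:8  d2:6  d3:8  d4:4  d5:4 — peak 8.

8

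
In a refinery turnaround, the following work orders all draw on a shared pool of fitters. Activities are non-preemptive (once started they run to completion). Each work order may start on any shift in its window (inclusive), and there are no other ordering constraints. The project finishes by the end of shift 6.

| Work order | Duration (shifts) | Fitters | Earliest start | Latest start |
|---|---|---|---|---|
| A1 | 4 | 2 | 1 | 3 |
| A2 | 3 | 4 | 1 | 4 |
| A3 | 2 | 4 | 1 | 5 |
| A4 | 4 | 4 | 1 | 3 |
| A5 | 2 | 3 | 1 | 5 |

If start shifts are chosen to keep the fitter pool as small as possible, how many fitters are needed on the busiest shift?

Early-start (A1@1, A2@1, A3@1, A4@1, A5@1) gives peak 17: s1:17  s2:17  s3:10  s4:6  s5:0  s6:0.
Shift A4→3, A5→4.
Schedule A1@1, A2@1, A3@1, A4@3, A5@4: s1:10  s2:10  s3:10  s4:9  s5:7  s6:4 — peak 10.

10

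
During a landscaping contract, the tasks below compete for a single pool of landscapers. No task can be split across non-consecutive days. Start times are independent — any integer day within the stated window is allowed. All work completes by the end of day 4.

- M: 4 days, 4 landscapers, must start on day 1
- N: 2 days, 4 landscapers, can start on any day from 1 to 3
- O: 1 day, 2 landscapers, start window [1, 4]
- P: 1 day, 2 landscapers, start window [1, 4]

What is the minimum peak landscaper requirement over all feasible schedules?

8

Early-start (M@1, N@1, O@1, P@1) gives peak 12: d1:12  d2:8  d3:4  d4:4.
Shift O→3, P→3.
Schedule M@1, N@1, O@3, P@3: d1:8  d2:8  d3:8  d4:4 — peak 8.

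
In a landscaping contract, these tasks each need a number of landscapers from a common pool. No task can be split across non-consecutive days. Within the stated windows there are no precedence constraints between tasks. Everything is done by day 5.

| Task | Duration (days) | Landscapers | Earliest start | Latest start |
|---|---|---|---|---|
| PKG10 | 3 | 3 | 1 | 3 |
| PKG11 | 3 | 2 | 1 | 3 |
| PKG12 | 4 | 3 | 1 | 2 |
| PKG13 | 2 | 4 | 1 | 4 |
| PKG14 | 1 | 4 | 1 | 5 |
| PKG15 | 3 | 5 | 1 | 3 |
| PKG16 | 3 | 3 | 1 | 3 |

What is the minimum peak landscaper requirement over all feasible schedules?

Early-start (PKG10@1, PKG11@1, PKG12@1, PKG13@1, PKG14@1, PKG15@1, PKG16@1) gives peak 24: d1:24  d2:20  d3:16  d4:3  d5:0.
Shift PKG15→3, PKG16→2.
Schedule PKG10@1, PKG11@1, PKG12@1, PKG13@1, PKG14@1, PKG15@3, PKG16@2: d1:16  d2:15  d3:16  d4:11  d5:5 — peak 16.

16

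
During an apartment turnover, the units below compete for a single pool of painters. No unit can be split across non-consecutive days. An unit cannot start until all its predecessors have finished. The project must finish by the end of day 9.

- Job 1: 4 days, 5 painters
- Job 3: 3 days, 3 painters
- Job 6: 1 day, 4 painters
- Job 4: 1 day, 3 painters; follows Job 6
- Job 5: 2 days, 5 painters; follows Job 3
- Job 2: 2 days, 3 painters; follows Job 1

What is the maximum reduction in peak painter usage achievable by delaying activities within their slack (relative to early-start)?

4

Early-start peak: d1:12  d2:11  d3:8  d4:10  d5:8  d6:3  d7:0  d8:0  d9:0 ⇒ 12.
Leveled (Job 1@1, Job 3@1, Job 6@5, Job 4@6, Job 5@6, Job 2@7): d1:8  d2:8  d3:8  d4:5  d5:4  d6:8  d7:8  d8:3  d9:0 ⇒ 8.
Reduction 12 − 8 = 4.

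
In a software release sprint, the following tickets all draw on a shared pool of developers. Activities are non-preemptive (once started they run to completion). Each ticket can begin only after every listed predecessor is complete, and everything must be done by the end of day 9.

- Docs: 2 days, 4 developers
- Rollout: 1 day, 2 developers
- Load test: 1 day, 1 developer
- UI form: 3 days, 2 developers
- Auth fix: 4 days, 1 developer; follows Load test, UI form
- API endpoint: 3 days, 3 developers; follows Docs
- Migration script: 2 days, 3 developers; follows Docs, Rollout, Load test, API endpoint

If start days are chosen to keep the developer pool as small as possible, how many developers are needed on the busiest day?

5

Early-start (Docs@1, Rollout@1, Load test@1, UI form@1, Auth fix@4, API endpoint@3, Migration script@6) gives peak 9: d1:9  d2:6  d3:5  d4:4  d5:4  d6:4  d7:4  d8:0  d9:0.
Shift Rollout→3, UI form→3, Auth fix→6, API endpoint→4, Migration script→7.
Schedule Docs@1, Rollout@3, Load test@1, UI form@3, Auth fix@6, API endpoint@4, Migration script@7: d1:5  d2:4  d3:4  d4:5  d5:5  d6:4  d7:4  d8:4  d9:1 — peak 5.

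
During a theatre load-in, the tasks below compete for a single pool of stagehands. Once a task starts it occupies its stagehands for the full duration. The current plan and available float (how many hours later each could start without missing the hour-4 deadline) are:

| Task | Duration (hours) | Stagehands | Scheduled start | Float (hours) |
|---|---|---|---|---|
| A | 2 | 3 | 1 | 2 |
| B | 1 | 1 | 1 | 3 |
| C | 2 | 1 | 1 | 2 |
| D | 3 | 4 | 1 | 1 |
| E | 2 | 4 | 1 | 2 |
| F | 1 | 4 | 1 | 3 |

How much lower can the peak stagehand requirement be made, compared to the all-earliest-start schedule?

8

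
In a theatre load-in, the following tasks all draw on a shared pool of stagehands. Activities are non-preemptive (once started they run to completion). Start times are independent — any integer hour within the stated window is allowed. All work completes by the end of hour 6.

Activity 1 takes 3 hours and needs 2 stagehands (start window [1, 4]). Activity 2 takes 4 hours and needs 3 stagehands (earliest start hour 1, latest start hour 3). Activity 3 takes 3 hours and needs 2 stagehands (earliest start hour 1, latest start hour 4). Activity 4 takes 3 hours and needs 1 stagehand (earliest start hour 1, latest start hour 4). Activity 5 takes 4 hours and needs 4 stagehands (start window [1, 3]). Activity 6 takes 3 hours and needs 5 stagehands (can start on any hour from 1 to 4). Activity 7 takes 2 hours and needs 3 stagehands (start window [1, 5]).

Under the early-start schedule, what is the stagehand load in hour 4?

7

At early start, hour 4 has: Activity 2, Activity 5.
Demand: 3 + 4 = 7.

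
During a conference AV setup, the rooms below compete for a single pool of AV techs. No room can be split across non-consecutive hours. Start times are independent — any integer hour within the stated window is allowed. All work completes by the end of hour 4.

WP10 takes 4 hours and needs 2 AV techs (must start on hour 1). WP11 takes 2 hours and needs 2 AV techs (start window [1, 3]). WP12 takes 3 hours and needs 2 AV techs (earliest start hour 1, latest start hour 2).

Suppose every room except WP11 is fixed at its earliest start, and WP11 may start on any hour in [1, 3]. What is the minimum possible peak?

WP11@1: h1:6  h2:6  h3:4  h4:2 → peak 6
WP11@2: h1:4  h2:6  h3:6  h4:2 → peak 6
WP11@3: h1:4  h2:4  h3:6  h4:4 → peak 6
Best is WP11@1, peak 6.

6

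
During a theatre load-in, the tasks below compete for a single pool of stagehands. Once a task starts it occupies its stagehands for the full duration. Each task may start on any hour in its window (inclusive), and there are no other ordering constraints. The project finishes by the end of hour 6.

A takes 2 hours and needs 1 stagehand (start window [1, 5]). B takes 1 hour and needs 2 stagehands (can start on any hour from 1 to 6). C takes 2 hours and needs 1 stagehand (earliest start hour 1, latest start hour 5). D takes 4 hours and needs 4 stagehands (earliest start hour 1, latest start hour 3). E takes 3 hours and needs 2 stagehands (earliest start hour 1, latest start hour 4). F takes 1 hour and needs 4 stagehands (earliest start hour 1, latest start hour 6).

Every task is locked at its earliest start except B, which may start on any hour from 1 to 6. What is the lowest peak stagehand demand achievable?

B@1: h1:14  h2:8  h3:6  h4:4  h5:0  h6:0 → peak 14
B@2: h1:12  h2:10  h3:6  h4:4  h5:0  h6:0 → peak 12
B@3: h1:12  h2:8  h3:8  h4:4  h5:0  h6:0 → peak 12
B@4: h1:12  h2:8  h3:6  h4:6  h5:0  h6:0 → peak 12
B@5: h1:12  h2:8  h3:6  h4:4  h5:2  h6:0 → peak 12
B@6: h1:12  h2:8  h3:6  h4:4  h5:0  h6:2 → peak 12
Best is B@2, peak 12.

12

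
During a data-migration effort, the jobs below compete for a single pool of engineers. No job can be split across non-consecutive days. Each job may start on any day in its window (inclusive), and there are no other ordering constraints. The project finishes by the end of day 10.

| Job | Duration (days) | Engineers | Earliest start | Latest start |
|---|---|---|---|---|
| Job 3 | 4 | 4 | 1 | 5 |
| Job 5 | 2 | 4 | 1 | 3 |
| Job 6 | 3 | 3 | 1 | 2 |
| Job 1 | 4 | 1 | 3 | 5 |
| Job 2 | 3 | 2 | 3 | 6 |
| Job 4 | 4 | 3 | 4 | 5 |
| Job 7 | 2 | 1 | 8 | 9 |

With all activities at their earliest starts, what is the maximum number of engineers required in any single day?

Early-start schedule: Job 3@1, Job 5@1, Job 6@1, Job 1@3, Job 2@3, Job 4@4, Job 7@8.
Load per day: day 1: 11, day 2: 11, day 3: 10, day 4: 10, day 5: 6, day 6: 4, day 7: 3, day 8: 1, day 9: 1, day 10: 0.
Peak is 11.

11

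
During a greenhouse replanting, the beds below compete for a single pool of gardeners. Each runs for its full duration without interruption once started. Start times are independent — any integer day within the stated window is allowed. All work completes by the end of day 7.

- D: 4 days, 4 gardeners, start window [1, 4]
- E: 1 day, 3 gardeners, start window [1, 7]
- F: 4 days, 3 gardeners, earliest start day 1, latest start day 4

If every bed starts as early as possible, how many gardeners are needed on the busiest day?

10

Early-start schedule: D@1, E@1, F@1.
Load per day: day 1: 10, day 2: 7, day 3: 7, day 4: 7, day 5: 0, day 6: 0, day 7: 0.
Peak is 10.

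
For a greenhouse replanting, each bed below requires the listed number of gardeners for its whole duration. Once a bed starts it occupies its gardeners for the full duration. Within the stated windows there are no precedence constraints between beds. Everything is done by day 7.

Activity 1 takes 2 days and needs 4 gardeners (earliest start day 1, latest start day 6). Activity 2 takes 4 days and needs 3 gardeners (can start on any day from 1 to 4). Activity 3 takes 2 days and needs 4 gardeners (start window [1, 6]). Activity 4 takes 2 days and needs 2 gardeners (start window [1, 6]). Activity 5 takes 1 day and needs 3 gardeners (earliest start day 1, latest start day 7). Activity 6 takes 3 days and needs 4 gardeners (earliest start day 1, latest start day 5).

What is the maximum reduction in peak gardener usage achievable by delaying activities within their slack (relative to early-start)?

13

Early-start peak: d1:20  d2:17  d3:7  d4:3  d5:0  d6:0  d7:0 ⇒ 20.
Leveled (Activity 1@1, Activity 2@1, Activity 3@3, Activity 4@5, Activity 5@7, Activity 6@5): d1:7  d2:7  d3:7  d4:7  d5:6  d6:6  d7:7 ⇒ 7.
Reduction 20 − 7 = 13.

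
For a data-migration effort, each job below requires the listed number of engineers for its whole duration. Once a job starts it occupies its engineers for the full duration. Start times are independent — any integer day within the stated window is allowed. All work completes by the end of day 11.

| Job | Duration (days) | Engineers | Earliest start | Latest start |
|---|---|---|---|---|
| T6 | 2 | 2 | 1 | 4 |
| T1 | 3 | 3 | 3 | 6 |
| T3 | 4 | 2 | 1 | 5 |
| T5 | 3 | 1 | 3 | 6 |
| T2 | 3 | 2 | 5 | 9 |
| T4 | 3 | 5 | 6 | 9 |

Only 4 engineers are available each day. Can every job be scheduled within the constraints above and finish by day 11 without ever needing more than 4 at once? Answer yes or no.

no

Total engineer-days = 45; over 11 days the average is 45/11 > 4, so some day must exceed 4.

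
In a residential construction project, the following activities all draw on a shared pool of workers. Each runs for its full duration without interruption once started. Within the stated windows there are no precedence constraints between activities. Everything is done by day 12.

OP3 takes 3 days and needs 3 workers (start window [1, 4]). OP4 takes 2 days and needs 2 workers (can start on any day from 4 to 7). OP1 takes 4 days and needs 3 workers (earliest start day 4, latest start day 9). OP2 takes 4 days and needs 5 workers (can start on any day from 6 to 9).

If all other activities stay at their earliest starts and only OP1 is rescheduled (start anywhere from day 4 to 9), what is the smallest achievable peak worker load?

8

OP1@4: d1:3  d2:3  d3:3  d4:5  d5:5  d6:8  d7:8  d8:5  d9:5  d10:0  d11:0  d12:0 → peak 8
OP1@5: d1:3  d2:3  d3:3  d4:2  d5:5  d6:8  d7:8  d8:8  d9:5  d10:0  d11:0  d12:0 → peak 8
OP1@6: d1:3  d2:3  d3:3  d4:2  d5:2  d6:8  d7:8  d8:8  d9:8  d10:0  d11:0  d12:0 → peak 8
OP1@7: d1:3  d2:3  d3:3  d4:2  d5:2  d6:5  d7:8  d8:8  d9:8  d10:3  d11:0  d12:0 → peak 8
OP1@8: d1:3  d2:3  d3:3  d4:2  d5:2  d6:5  d7:5  d8:8  d9:8  d10:3  d11:3  d12:0 → peak 8
OP1@9: d1:3  d2:3  d3:3  d4:2  d5:2  d6:5  d7:5  d8:5  d9:8  d10:3  d11:3  d12:3 → peak 8
Best is OP1@4, peak 8.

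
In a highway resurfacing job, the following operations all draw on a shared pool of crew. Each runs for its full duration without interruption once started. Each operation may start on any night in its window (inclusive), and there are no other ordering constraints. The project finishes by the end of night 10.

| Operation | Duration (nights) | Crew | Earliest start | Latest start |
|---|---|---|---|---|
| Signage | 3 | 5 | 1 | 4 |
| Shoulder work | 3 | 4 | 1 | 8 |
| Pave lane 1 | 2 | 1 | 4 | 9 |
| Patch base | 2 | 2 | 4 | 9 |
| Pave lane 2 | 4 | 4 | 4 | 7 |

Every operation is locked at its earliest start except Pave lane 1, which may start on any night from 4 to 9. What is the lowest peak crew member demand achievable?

9

Pave lane 1@4: n1:9  n2:9  n3:9  n4:7  n5:7  n6:4  n7:4  n8:0  n9:0  n10:0 → peak 9
Pave lane 1@5: n1:9  n2:9  n3:9  n4:6  n5:7  n6:5  n7:4  n8:0  n9:0  n10:0 → peak 9
Pave lane 1@6: n1:9  n2:9  n3:9  n4:6  n5:6  n6:5  n7:5  n8:0  n9:0  n10:0 → peak 9
Pave lane 1@7: n1:9  n2:9  n3:9  n4:6  n5:6  n6:4  n7:5  n8:1  n9:0  n10:0 → peak 9
Pave lane 1@8: n1:9  n2:9  n3:9  n4:6  n5:6  n6:4  n7:4  n8:1  n9:1  n10:0 → peak 9
Pave lane 1@9: n1:9  n2:9  n3:9  n4:6  n5:6  n6:4  n7:4  n8:0  n9:1  n10:1 → peak 9
Best is Pave lane 1@4, peak 9.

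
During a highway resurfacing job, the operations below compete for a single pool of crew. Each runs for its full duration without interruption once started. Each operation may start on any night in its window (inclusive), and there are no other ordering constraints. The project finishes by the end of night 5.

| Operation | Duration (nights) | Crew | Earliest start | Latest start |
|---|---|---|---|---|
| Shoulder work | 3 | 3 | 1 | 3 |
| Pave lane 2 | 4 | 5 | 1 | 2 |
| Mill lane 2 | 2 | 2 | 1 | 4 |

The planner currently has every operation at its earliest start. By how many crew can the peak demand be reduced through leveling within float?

2

Early-start peak: n1:10  n2:10  n3:8  n4:5  n5:0 ⇒ 10.
Leveled (Shoulder work@1, Pave lane 2@1, Mill lane 2@4): n1:8  n2:8  n3:8  n4:7  n5:2 ⇒ 8.
Reduction 10 − 8 = 2.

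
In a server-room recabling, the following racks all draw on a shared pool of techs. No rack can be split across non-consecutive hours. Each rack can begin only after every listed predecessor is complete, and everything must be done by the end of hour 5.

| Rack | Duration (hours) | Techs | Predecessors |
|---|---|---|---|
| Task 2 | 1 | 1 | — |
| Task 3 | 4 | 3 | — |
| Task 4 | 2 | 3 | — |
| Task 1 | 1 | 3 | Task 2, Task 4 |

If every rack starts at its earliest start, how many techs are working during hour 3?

6

At early start, hour 3 has: Task 3, Task 1.
Demand: 3 + 3 = 6.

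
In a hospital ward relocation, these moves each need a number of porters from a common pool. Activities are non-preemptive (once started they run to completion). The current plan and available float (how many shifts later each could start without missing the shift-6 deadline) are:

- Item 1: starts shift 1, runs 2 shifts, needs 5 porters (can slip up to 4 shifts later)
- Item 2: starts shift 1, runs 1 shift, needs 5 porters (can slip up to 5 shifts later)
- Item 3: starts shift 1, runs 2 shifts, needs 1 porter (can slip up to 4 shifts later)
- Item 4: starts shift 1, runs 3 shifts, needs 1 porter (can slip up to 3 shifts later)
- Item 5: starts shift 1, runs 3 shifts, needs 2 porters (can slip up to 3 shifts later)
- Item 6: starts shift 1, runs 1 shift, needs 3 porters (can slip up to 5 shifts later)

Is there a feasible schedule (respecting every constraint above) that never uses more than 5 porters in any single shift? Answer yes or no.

The minimum achievable peak is 6; 5 < 6, so no feasible schedule stays within the cap.

no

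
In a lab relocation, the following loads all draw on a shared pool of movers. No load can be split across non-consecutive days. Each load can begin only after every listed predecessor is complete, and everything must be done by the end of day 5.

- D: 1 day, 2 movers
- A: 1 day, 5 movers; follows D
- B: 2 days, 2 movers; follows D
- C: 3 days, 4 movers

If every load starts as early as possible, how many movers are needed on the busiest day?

11

Early-start schedule: D@1, A@2, B@2, C@1.
Load per day: day 1: 6, day 2: 11, day 3: 6, day 4: 0, day 5: 0.
Peak is 11.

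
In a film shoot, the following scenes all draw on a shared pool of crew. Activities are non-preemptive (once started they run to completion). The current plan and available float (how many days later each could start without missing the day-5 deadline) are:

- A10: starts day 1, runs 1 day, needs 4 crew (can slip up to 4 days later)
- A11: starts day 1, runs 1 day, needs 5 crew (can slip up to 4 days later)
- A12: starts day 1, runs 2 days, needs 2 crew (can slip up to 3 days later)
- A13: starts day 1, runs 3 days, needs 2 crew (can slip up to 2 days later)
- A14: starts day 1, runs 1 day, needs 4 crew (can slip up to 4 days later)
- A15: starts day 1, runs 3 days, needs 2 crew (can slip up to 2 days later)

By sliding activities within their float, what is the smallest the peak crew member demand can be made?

6

Early-start (A10@1, A11@1, A12@1, A13@1, A14@1, A15@1) gives peak 19: d1:19  d2:6  d3:4  d4:0  d5:0.
Shift A11→5, A12→2, A14→4, A15→2.
Schedule A10@1, A11@5, A12@2, A13@1, A14@4, A15@2: d1:6  d2:6  d3:6  d4:6  d5:5 — peak 6.
Total crew member-days = 29 over 5 days ⇒ peak ≥ ⌈29/5⌉ = 6, so 6 is optimal.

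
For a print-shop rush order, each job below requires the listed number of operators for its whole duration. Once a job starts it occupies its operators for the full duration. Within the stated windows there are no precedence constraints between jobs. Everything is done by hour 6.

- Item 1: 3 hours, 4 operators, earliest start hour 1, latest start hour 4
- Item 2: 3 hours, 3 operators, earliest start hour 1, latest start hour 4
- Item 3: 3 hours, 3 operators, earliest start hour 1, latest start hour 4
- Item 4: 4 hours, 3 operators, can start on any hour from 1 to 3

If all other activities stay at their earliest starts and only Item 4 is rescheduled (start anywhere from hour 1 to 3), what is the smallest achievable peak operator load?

Item 4@1: h1:13  h2:13  h3:13  h4:3  h5:0  h6:0 → peak 13
Item 4@2: h1:10  h2:13  h3:13  h4:3  h5:3  h6:0 → peak 13
Item 4@3: h1:10  h2:10  h3:13  h4:3  h5:3  h6:3 → peak 13
Best is Item 4@1, peak 13.

13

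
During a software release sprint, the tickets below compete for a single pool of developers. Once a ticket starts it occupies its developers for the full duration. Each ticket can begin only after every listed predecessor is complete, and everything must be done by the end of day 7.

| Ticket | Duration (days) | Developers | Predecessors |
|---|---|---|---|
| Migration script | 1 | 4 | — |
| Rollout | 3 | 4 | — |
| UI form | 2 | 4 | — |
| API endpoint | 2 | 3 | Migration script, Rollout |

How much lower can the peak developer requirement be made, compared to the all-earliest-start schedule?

5

Early-start peak: d1:12  d2:8  d3:4  d4:3  d5:3  d6:0  d7:0 ⇒ 12.
Leveled (Migration script@1, Rollout@2, UI form@5, API endpoint@5): d1:4  d2:4  d3:4  d4:4  d5:7  d6:7  d7:0 ⇒ 7.
Reduction 12 − 7 = 5.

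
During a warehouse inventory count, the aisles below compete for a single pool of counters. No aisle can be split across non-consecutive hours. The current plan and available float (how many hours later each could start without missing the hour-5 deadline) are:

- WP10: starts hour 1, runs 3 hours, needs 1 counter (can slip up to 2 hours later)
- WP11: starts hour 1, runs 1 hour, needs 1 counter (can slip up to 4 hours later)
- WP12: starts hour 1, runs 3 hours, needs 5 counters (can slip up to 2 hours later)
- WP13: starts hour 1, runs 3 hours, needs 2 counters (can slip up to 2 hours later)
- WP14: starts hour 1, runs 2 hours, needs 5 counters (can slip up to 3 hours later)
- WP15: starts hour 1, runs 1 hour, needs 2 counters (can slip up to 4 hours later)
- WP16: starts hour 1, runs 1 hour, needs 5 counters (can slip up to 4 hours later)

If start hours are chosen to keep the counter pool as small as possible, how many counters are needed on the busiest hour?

10

Early-start (WP10@1, WP11@1, WP12@1, WP13@1, WP14@1, WP15@1, WP16@1) gives peak 21: h1:21  h2:13  h3:8  h4:0  h5:0.
Shift WP14→4, WP15→2, WP16→4.
Schedule WP10@1, WP11@1, WP12@1, WP13@1, WP14@4, WP15@2, WP16@4: h1:9  h2:10  h3:8  h4:10  h5:5 — peak 10.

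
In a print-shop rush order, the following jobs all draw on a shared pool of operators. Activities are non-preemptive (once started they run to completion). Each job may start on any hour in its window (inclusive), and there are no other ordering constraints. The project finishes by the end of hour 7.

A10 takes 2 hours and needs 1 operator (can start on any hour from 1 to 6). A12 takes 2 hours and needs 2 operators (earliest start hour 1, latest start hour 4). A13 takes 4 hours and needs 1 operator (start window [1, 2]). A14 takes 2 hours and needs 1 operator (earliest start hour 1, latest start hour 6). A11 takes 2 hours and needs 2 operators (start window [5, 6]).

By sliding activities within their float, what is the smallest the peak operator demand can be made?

Early-start (A10@1, A12@1, A13@1, A14@1, A11@5) gives peak 5: h1:5  h2:5  h3:1  h4:1  h5:2  h6:2  h7:0.
Shift A12→3.
Schedule A10@1, A12@3, A13@1, A14@1, A11@5: h1:3  h2:3  h3:3  h4:3  h5:2  h6:2  h7:0 — peak 3.
Total operator-hours = 16 over 7 hours ⇒ peak ≥ ⌈16/7⌉ = 3, so 3 is optimal.

3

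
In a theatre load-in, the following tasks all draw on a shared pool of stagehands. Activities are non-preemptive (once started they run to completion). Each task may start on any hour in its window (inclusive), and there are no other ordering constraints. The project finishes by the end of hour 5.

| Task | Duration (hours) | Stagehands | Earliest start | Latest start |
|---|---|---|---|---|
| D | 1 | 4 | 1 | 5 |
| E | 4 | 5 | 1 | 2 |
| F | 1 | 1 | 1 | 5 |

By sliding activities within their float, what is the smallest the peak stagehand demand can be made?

5

Early-start (D@1, E@1, F@1) gives peak 10: h1:10  h2:5  h3:5  h4:5  h5:0.
Shift E→2.
Schedule D@1, E@2, F@1: h1:5  h2:5  h3:5  h4:5  h5:5 — peak 5.
Total stagehand-hours = 25 over 5 hours ⇒ peak ≥ ⌈25/5⌉ = 5, so 5 is optimal.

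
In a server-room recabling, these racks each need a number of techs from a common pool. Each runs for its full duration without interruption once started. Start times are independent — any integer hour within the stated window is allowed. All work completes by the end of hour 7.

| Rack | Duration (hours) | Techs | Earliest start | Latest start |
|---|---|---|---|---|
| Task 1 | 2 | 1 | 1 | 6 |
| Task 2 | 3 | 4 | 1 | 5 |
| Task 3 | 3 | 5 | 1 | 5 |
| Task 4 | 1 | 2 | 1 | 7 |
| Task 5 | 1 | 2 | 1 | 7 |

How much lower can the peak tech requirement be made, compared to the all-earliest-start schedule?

Early-start peak: h1:14  h2:10  h3:9  h4:0  h5:0  h6:0  h7:0 ⇒ 14.
Leveled (Task 1@1, Task 2@1, Task 3@4, Task 4@7, Task 5@7): h1:5  h2:5  h3:4  h4:5  h5:5  h6:5  h7:4 ⇒ 5.
Reduction 14 − 5 = 9.

9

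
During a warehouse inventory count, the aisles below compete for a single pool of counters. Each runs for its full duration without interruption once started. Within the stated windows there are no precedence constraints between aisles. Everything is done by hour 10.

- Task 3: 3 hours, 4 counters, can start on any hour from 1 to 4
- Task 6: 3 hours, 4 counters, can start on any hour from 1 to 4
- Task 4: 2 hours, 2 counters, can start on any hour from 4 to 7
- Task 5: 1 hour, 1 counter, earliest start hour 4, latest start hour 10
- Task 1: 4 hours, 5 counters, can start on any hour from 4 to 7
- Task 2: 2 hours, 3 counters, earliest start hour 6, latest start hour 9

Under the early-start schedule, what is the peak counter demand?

8

Early-start schedule: Task 3@1, Task 6@1, Task 4@4, Task 5@4, Task 1@4, Task 2@6.
Load per hour: hour 1: 8, hour 2: 8, hour 3: 8, hour 4: 8, hour 5: 7, hour 6: 8, hour 7: 8, hour 8: 0, hour 9: 0, hour 10: 0.
Peak is 8.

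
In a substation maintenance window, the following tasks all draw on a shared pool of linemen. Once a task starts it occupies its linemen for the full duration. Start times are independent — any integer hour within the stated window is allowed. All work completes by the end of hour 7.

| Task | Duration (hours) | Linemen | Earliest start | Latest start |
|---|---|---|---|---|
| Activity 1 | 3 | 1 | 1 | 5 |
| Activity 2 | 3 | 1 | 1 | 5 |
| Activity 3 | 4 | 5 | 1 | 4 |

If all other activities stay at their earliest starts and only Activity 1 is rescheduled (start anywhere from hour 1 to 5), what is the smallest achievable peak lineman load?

Activity 1@1: h1:7  h2:7  h3:7  h4:5  h5:0  h6:0  h7:0 → peak 7
Activity 1@2: h1:6  h2:7  h3:7  h4:6  h5:0  h6:0  h7:0 → peak 7
Activity 1@3: h1:6  h2:6  h3:7  h4:6  h5:1  h6:0  h7:0 → peak 7
Activity 1@4: h1:6  h2:6  h3:6  h4:6  h5:1  h6:1  h7:0 → peak 6
Activity 1@5: h1:6  h2:6  h3:6  h4:5  h5:1  h6:1  h7:1 → peak 6
Best is Activity 1@4, peak 6.

6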